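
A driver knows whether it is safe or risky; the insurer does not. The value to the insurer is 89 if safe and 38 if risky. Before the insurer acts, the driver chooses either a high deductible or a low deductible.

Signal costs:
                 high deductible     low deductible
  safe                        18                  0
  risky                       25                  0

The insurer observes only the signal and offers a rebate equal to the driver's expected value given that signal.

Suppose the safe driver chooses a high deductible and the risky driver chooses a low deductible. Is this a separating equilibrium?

Under separation the insurer infers type exactly: high deductible → safe (pays 89), low deductible → risky (pays 38).
Safe: high deductible gives 89 − 18 = 71; low deductible gives 38 − 0 = 38. No deviation. ✓
Risky: low deductible gives 38 − 0 = 38; high deductible gives 89 − 25 = 64. Would deviate. ✗

No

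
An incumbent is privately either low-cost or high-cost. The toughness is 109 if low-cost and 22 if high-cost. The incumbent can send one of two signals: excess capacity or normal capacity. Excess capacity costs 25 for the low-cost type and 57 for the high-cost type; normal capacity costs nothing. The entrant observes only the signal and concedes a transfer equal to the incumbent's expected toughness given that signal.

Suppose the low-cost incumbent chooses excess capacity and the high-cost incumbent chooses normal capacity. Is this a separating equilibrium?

If types separate, excess capacity earns payment 109 and normal capacity earns 22.
Low-cost: excess capacity gives 109 − 25 = 84; normal capacity gives 22 − 0 = 22. No deviation. ✓
High-cost: normal capacity gives 22 − 0 = 22; excess capacity gives 109 − 57 = 52. Would deviate. ✗

No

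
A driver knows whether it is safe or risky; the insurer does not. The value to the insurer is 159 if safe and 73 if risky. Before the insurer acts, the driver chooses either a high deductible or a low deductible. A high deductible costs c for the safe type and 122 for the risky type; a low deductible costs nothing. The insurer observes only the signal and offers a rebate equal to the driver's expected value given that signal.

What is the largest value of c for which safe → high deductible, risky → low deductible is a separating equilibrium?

Under separation: high deductible → safe (pays 159); low deductible → risky (pays 73).
Risky: 73 − 0 = 73 ≥ 159 − 122 = 37. Holds regardless of c. ✓
Safe: 159 − c ≥ 73 − 0, so c ≤ 159 − 73 = 86.

86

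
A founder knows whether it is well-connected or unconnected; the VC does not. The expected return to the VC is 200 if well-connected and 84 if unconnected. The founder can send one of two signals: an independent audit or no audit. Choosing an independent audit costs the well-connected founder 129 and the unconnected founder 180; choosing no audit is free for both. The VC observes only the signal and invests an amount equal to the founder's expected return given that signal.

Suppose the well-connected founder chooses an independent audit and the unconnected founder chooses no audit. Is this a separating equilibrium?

Under separation the VC infers type exactly: audit → well-connected (pays 200), no audit → unconnected (pays 84).
Well-connected: audit gives 200 − 129 = 71; no audit gives 84 − 0 = 84. Would deviate. ✗
Unconnected: no audit gives 84 − 0 = 84; audit gives 200 − 180 = 20. No deviation. ✓

No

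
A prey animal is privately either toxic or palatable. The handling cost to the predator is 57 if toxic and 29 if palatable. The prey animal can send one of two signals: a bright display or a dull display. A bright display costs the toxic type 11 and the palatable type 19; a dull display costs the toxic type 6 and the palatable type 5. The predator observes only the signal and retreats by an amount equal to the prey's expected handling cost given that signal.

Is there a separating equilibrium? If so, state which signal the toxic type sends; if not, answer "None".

Try toxic → bright display, palatable → dull display:
  Under separation the predator infers type exactly: bright display → toxic (pays 57), dull display → palatable (pays 29).
  Toxic: bright display gives 57 − 11 = 46; dull display gives 29 − 6 = 23. No deviation. ✓
  Palatable: dull display gives 29 − 5 = 24; bright display gives 57 − 19 = 38. Would deviate. ✗
Try toxic → dull display, palatable → bright display:
  Under separation the predator infers type exactly: dull display → toxic (pays 57), bright display → palatable (pays 29).
  Toxic: dull display gives 57 − 6 = 51; bright display gives 29 − 11 = 18. No deviation. ✓
  Palatable: bright display gives 29 − 19 = 10; dull display gives 57 − 5 = 52. Would deviate. ✗
Neither assignment is incentive-compatible.

None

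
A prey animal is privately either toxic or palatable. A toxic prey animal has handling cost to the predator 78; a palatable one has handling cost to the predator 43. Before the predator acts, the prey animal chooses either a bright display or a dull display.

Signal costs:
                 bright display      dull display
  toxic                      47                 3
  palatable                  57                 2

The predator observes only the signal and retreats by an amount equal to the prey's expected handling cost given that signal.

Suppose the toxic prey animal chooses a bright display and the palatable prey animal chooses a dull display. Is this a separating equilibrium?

If types separate, bright display earns payment 78 and dull display earns 43.
Toxic: bright display gives 78 − 47 = 31; dull display gives 43 − 3 = 40. Would deviate. ✗
Palatable: dull display gives 43 − 2 = 41; bright display gives 78 − 57 = 21. No deviation. ✓

No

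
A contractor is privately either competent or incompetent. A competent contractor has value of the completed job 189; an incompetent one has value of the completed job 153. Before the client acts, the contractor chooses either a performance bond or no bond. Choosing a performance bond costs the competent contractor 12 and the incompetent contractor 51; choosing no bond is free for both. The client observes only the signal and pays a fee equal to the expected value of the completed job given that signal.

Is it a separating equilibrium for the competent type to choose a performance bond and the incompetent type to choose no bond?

Yes

If types separate, bond earns payment 189 and no bond earns 153.
Competent: bond gives 189 − 12 = 177; no bond gives 153 − 0 = 153. No deviation. ✓
Incompetent: no bond gives 153 − 0 = 153; bond gives 189 − 51 = 138. No deviation. ✓
Neither type gains from mimicking the other.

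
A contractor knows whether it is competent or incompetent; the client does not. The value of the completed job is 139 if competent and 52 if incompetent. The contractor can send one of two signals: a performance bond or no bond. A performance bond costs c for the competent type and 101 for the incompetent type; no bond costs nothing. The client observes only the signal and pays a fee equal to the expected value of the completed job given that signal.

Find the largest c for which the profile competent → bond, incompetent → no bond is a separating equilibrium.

Under separation: bond → competent (pays 139); no bond → incompetent (pays 52).
Incompetent: 52 − 0 = 52 ≥ 139 − 101 = 38. Holds regardless of c. ✓
Competent: 139 − c ≥ 52 − 0, so c ≤ 139 − 52 = 87.

87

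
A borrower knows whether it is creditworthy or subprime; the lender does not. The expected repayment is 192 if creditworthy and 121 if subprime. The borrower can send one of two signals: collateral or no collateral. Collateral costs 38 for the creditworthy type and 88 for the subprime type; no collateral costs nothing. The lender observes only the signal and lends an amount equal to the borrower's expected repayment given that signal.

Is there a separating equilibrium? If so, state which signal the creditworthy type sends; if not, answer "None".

Try creditworthy → collateral, subprime → no collateral:
  If types separate, collateral earns payment 192 and no collateral earns 121.
  Creditworthy: collateral gives 192 − 38 = 154; no collateral gives 121 − 0 = 121. No deviation. ✓
  Subprime: no collateral gives 121 − 0 = 121; collateral gives 192 − 88 = 104. No deviation. ✓
Both hold — the creditworthy type sends collateral.

collateral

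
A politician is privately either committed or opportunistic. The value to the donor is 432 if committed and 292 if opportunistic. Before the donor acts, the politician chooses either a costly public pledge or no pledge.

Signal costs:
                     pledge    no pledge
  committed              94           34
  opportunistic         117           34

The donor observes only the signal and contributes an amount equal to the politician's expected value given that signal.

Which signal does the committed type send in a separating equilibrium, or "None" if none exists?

Try committed → pledge, opportunistic → no pledge:
  Under separation the donor infers type exactly: pledge → committed (pays 432), no pledge → opportunistic (pays 292).
  Committed: pledge gives 432 − 94 = 338; no pledge gives 292 − 34 = 258. No deviation. ✓
  Opportunistic: no pledge gives 292 − 34 = 258; pledge gives 432 − 117 = 315. Would deviate. ✗
Try committed → no pledge, opportunistic → pledge:
  Under separation the donor infers type exactly: no pledge → committed (pays 432), pledge → opportunistic (pays 292).
  Committed: no pledge gives 432 − 34 = 398; pledge gives 292 − 94 = 198. No deviation. ✓
  Opportunistic: pledge gives 292 − 117 = 175; no pledge gives 432 − 34 = 398. Would deviate. ✗
Neither assignment is incentive-compatible.

None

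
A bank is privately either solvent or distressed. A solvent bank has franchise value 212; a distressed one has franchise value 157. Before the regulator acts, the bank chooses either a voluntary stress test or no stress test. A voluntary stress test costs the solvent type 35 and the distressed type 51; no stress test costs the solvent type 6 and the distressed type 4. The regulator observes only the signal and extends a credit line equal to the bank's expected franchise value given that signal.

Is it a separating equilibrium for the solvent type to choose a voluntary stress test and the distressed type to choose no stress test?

No

Under separation the regulator infers type exactly: stress test → solvent (pays 212), no stress test → distressed (pays 157).
Solvent: stress test gives 212 − 35 = 177; no stress test gives 157 − 6 = 151. No deviation. ✓
Distressed: no stress test gives 157 − 4 = 153; stress test gives 212 − 51 = 161. Would deviate. ✗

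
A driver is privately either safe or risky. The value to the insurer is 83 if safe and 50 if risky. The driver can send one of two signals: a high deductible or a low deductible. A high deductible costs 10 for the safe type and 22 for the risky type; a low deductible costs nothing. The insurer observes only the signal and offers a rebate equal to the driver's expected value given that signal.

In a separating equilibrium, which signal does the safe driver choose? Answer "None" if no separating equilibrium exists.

Try safe → high deductible, risky → low deductible:
  If types separate, high deductible earns payment 83 and low deductible earns 50.
  Safe: high deductible gives 83 − 10 = 73; low deductible gives 50 − 0 = 50. No deviation. ✓
  Risky: low deductible gives 50 − 0 = 50; high deductible gives 83 − 22 = 61. Would deviate. ✗
Try safe → low deductible, risky → high deductible:
  If types separate, low deductible earns payment 83 and high deductible earns 50.
  Safe: low deductible gives 83 − 0 = 83; high deductible gives 50 − 10 = 40. No deviation. ✓
  Risky: high deductible gives 50 − 22 = 28; low deductible gives 83 − 0 = 83. Would deviate. ✗
Neither assignment is incentive-compatible.

None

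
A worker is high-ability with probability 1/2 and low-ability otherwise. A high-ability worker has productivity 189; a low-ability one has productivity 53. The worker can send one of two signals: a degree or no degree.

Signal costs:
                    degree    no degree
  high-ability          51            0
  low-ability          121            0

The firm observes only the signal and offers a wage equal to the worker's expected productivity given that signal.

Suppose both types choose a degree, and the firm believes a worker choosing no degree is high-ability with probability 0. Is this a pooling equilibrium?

No

On the equilibrium path (degree) the firm holds the prior 1/2 and pays 1/2·189 + 1/2·53 = 121. Off-path (no degree) belief 0 gives 0·189 + 1·53 = 53.
High-ability: degree gives 121 − 51 = 70; no degree gives 53 − 0 = 53. Stays. ✓
Low-ability: degree gives 121 − 121 = 0; no degree gives 53 − 0 = 53. Deviates. ✗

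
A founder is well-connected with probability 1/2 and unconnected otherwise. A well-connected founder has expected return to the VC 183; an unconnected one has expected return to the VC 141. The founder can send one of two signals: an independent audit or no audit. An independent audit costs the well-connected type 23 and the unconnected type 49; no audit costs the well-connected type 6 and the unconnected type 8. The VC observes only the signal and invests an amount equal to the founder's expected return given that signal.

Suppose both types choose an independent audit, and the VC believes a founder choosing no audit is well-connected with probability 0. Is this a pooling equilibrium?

On the equilibrium path (audit) the VC holds the prior 1/2 and pays 1/2·183 + 1/2·141 = 162. Off-path (no audit) belief 0 gives 0·183 + 1·141 = 141.
Well-connected: audit gives 162 − 23 = 139; no audit gives 141 − 6 = 135. Stays. ✓
Unconnected: audit gives 162 − 49 = 113; no audit gives 141 − 8 = 133. Deviates. ✗

No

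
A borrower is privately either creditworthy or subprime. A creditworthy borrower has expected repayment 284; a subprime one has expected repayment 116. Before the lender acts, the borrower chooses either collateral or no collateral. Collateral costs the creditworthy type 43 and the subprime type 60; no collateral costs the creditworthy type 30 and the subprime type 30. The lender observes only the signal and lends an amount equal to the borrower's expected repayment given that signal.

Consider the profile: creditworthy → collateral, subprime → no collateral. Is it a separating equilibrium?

If types separate, collateral earns payment 284 and no collateral earns 116.
Creditworthy: collateral gives 284 − 43 = 241; no collateral gives 116 − 30 = 86. No deviation. ✓
Subprime: no collateral gives 116 − 30 = 86; collateral gives 284 − 60 = 224. Would deviate. ✗

No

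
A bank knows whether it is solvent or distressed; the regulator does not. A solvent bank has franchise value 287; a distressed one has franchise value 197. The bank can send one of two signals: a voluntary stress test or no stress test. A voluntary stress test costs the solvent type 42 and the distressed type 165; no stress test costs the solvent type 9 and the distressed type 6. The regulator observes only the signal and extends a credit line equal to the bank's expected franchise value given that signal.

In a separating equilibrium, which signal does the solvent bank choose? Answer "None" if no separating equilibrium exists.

Try solvent → stress test, distressed → no stress test:
  If types separate, stress test earns payment 287 and no stress test earns 197.
  Solvent: stress test gives 287 − 42 = 245; no stress test gives 197 − 9 = 188. No deviation. ✓
  Distressed: no stress test gives 197 − 6 = 191; stress test gives 287 − 165 = 122. No deviation. ✓
Both hold — the solvent type sends stress test.

stress test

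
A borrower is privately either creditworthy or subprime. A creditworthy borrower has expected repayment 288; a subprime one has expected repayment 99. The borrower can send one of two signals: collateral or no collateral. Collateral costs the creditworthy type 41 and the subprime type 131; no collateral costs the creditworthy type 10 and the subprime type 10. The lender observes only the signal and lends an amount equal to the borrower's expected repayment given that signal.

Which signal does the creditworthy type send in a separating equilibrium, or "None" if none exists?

None

Try creditworthy → collateral, subprime → no collateral:
  If types separate, collateral earns payment 288 and no collateral earns 99.
  Creditworthy: collateral gives 288 − 41 = 247; no collateral gives 99 − 10 = 89. No deviation. ✓
  Subprime: no collateral gives 99 − 10 = 89; collateral gives 288 − 131 = 157. Would deviate. ✗
Try creditworthy → no collateral, subprime → collateral:
  If types separate, no collateral earns payment 288 and collateral earns 99.
  Creditworthy: no collateral gives 288 − 10 = 278; collateral gives 99 − 41 = 58. No deviation. ✓
  Subprime: collateral gives 99 − 131 = -32; no collateral gives 288 − 10 = 278. Would deviate. ✗
Neither assignment is incentive-compatible.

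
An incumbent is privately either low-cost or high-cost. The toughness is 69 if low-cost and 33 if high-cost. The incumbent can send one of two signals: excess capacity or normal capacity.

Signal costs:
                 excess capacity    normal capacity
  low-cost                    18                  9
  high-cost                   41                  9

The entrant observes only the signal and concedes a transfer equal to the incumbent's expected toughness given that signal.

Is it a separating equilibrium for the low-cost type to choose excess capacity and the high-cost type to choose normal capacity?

Under separation the entrant infers type exactly: excess capacity → low-cost (pays 69), normal capacity → high-cost (pays 33).
Low-cost: excess capacity gives 69 − 18 = 51; normal capacity gives 33 − 9 = 24. No deviation. ✓
High-cost: normal capacity gives 33 − 9 = 24; excess capacity gives 69 − 41 = 28. Would deviate. ✗

No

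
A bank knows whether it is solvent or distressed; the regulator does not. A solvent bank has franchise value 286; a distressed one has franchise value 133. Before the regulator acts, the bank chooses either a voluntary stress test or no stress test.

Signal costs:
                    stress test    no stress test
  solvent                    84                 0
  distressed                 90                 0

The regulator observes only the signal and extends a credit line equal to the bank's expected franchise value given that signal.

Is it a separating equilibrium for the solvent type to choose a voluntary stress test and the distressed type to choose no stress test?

If types separate, stress test earns payment 286 and no stress test earns 133.
Solvent: stress test gives 286 − 84 = 202; no stress test gives 133 − 0 = 133. No deviation. ✓
Distressed: no stress test gives 133 − 0 = 133; stress test gives 286 − 90 = 196. Would deviate. ✗

No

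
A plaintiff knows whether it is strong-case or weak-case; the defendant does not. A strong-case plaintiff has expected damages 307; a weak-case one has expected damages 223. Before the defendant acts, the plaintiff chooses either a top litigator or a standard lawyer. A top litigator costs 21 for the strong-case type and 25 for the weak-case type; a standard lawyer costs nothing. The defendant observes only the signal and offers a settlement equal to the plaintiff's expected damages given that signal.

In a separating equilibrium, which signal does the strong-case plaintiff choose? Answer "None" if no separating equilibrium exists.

None

Try strong-case → top litigator, weak-case → standard lawyer:
  If types separate, top litigator earns payment 307 and standard lawyer earns 223.
  Strong-case: top litigator gives 307 − 21 = 286; standard lawyer gives 223 − 0 = 223. No deviation. ✓
  Weak-case: standard lawyer gives 223 − 0 = 223; top litigator gives 307 − 25 = 282. Would deviate. ✗
Try strong-case → standard lawyer, weak-case → top litigator:
  If types separate, standard lawyer earns payment 307 and top litigator earns 223.
  Strong-case: standard lawyer gives 307 − 0 = 307; top litigator gives 223 − 21 = 202. No deviation. ✓
  Weak-case: top litigator gives 223 − 25 = 198; standard lawyer gives 307 − 0 = 307. Would deviate. ✗
Neither assignment is incentive-compatible.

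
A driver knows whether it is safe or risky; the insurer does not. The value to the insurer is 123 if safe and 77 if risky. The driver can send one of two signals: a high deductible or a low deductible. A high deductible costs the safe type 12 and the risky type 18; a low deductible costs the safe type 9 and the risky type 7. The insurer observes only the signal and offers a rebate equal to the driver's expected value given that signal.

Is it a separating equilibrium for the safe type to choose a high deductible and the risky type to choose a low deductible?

No

If types separate, high deductible earns payment 123 and low deductible earns 77.
Safe: high deductible gives 123 − 12 = 111; low deductible gives 77 − 9 = 68. No deviation. ✓
Risky: low deductible gives 77 − 7 = 70; high deductible gives 123 − 18 = 105. Would deviate. ✗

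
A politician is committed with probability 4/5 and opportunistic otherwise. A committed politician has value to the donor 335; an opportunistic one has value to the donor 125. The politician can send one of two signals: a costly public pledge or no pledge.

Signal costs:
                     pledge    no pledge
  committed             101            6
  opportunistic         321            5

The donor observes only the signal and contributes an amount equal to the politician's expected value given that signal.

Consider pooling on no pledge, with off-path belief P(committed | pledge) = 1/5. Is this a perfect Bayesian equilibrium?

Yes

On the equilibrium path (no pledge) the donor holds the prior 4/5 and pays 4/5·335 + 1/5·125 = 293. Off-path (pledge) belief 1/5 gives 1/5·335 + 4/5·125 = 167.
Committed: no pledge gives 293 − 6 = 287; pledge gives 167 − 101 = 66. Stays. ✓
Opportunistic: no pledge gives 293 − 5 = 288; pledge gives 167 − 321 = -154. Stays. ✓
Beliefs are Bayes-consistent on-path and both types best-respond.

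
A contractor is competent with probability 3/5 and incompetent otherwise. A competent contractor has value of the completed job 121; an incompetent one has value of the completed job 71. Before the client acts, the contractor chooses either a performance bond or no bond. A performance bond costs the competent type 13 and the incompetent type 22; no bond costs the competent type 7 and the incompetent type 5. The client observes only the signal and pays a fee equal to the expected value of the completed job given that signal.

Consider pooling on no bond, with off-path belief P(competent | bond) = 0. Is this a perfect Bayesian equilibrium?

Yes

On the equilibrium path (no bond) the client holds the prior 3/5 and pays 3/5·121 + 2/5·71 = 101. Off-path (bond) belief 0 gives 0·121 + 1·71 = 71.
Competent: no bond gives 101 − 7 = 94; bond gives 71 − 13 = 58. Stays. ✓
Incompetent: no bond gives 101 − 5 = 96; bond gives 71 − 22 = 49. Stays. ✓
Beliefs are Bayes-consistent on-path and both types best-respond.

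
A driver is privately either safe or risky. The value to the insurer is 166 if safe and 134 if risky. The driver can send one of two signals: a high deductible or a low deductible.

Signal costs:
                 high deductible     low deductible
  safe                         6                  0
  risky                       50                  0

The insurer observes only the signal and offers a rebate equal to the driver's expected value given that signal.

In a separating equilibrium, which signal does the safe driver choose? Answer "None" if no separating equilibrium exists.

high deductible

Try safe → high deductible, risky → low deductible:
  If types separate, high deductible earns payment 166 and low deductible earns 134.
  Safe: high deductible gives 166 − 6 = 160; low deductible gives 134 − 0 = 134. No deviation. ✓
  Risky: low deductible gives 134 − 0 = 134; high deductible gives 166 − 50 = 116. No deviation. ✓
Both hold — the safe type sends high deductible.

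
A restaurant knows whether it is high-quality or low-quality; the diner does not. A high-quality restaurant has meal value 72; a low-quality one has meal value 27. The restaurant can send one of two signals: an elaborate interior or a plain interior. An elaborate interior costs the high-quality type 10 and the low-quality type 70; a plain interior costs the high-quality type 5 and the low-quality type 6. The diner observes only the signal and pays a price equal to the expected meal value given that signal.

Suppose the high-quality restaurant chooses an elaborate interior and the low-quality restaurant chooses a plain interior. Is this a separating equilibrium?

Yes

Under separation the diner infers type exactly: elaborate interior → high-quality (pays 72), plain interior → low-quality (pays 27).
High-quality: elaborate interior gives 72 − 10 = 62; plain interior gives 27 − 5 = 22. No deviation. ✓
Low-quality: plain interior gives 27 − 6 = 21; elaborate interior gives 72 − 70 = 2. No deviation. ✓
Neither type gains from mimicking the other.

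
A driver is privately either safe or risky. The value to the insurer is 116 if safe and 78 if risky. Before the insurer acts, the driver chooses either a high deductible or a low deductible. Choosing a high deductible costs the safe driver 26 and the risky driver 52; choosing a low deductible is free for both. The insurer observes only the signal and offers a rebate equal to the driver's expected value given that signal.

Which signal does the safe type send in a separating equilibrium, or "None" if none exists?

Try safe → high deductible, risky → low deductible:
  Under separation the insurer infers type exactly: high deductible → safe (pays 116), low deductible → risky (pays 78).
  Safe: high deductible gives 116 − 26 = 90; low deductible gives 78 − 0 = 78. No deviation. ✓
  Risky: low deductible gives 78 − 0 = 78; high deductible gives 116 − 52 = 64. No deviation. ✓
Both hold — the safe type sends high deductible.

high deductible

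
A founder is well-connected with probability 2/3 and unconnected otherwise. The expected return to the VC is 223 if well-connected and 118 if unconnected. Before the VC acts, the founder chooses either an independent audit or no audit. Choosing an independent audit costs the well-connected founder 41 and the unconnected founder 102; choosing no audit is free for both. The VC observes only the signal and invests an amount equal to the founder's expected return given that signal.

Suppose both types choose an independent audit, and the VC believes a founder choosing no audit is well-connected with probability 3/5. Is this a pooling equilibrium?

On the equilibrium path (audit) the VC holds the prior 2/3 and pays 2/3·223 + 1/3·118 = 188. Off-path (no audit) belief 3/5 gives 3/5·223 + 2/5·118 = 181.
Well-connected: audit gives 188 − 41 = 147; no audit gives 181 − 0 = 181. Deviates. ✗
Unconnected: audit gives 188 − 102 = 86; no audit gives 181 − 0 = 181. Deviates. ✗

No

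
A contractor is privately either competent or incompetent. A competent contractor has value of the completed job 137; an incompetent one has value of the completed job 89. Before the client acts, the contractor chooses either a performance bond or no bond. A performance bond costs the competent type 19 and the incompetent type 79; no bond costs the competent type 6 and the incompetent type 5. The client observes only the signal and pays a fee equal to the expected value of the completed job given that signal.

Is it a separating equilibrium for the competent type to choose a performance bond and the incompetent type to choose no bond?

Yes

If types separate, bond earns payment 137 and no bond earns 89.
Competent: bond gives 137 − 19 = 118; no bond gives 89 − 6 = 83. No deviation. ✓
Incompetent: no bond gives 89 − 5 = 84; bond gives 137 − 79 = 58. No deviation. ✓
Both incentive constraints hold.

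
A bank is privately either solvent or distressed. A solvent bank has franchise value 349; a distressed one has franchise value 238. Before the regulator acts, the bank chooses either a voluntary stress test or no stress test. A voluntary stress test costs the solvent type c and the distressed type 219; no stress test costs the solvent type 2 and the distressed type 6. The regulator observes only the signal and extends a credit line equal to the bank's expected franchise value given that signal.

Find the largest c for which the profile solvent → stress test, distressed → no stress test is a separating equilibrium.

Under separation: stress test → solvent (pays 349); no stress test → distressed (pays 238).
Distressed: 238 − 6 = 232 ≥ 349 − 219 = 130. Holds regardless of c. ✓
Solvent: 349 − c ≥ 238 − 2, so c ≤ 349 − 236 = 113.

113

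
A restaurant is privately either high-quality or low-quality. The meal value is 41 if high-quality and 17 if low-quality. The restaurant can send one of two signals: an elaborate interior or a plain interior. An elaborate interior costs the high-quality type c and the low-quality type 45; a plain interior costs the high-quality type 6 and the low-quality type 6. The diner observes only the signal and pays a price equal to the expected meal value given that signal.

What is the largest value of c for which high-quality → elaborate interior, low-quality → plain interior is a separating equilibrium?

Under separation: elaborate interior → high-quality (pays 41); plain interior → low-quality (pays 17).
Low-quality: 17 − 6 = 11 ≥ 41 − 45 = -4. Holds regardless of c. ✓
High-quality: 41 − c ≥ 17 − 6, so c ≤ 41 − 11 = 30.

30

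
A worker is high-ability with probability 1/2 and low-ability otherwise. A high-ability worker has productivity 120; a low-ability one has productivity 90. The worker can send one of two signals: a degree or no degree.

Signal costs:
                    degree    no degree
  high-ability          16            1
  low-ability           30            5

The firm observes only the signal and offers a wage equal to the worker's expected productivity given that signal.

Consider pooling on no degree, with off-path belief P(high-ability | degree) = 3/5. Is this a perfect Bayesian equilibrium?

On the equilibrium path (no degree) the firm holds the prior 1/2 and pays 1/2·120 + 1/2·90 = 105. Off-path (degree) belief 3/5 gives 3/5·120 + 2/5·90 = 108.
High-ability: no degree gives 105 − 1 = 104; degree gives 108 − 16 = 92. Stays. ✓
Low-ability: no degree gives 105 − 5 = 100; degree gives 108 − 30 = 78. Stays. ✓
Beliefs are Bayes-consistent on-path and both types best-respond.

Yes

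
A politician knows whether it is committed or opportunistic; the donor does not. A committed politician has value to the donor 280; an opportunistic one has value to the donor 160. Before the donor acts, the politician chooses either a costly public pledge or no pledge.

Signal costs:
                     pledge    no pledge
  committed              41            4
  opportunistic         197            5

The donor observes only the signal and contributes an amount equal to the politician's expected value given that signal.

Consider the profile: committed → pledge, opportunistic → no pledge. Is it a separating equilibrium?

If types separate, pledge earns payment 280 and no pledge earns 160.
Committed: pledge gives 280 − 41 = 239; no pledge gives 160 − 4 = 156. No deviation. ✓
Opportunistic: no pledge gives 160 − 5 = 155; pledge gives 280 − 197 = 83. No deviation. ✓
Both incentive constraints hold.

Yes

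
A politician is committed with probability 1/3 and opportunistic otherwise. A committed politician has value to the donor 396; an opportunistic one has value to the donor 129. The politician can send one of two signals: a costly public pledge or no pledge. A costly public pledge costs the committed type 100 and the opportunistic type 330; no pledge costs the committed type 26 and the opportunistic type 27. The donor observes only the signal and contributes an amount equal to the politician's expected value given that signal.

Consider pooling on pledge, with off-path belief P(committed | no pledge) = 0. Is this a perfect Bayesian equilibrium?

At the pooled signal (pledge) the donor holds the prior 1/3 and pays 1/3·396 + 2/3·129 = 218. Off-path (no pledge) belief 0 gives 0·396 + 1·129 = 129.
Committed: pledge gives 218 − 100 = 118; no pledge gives 129 − 26 = 103. Stays. ✓
Opportunistic: pledge gives 218 − 330 = -112; no pledge gives 129 − 27 = 102. Deviates. ✗

No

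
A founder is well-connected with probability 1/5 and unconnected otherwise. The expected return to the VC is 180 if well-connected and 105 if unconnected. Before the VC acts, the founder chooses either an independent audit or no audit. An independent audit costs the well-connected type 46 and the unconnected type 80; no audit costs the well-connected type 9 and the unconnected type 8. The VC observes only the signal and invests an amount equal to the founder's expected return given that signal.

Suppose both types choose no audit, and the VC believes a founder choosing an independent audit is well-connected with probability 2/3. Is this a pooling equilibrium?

Yes

At the pooled signal (no audit) the VC holds the prior 1/5 and pays 1/5·180 + 4/5·105 = 120. Off-path (audit) belief 2/3 gives 2/3·180 + 1/3·105 = 155.
Well-connected: no audit gives 120 − 9 = 111; audit gives 155 − 46 = 109. Stays. ✓
Unconnected: no audit gives 120 − 8 = 112; audit gives 155 − 80 = 75. Stays. ✓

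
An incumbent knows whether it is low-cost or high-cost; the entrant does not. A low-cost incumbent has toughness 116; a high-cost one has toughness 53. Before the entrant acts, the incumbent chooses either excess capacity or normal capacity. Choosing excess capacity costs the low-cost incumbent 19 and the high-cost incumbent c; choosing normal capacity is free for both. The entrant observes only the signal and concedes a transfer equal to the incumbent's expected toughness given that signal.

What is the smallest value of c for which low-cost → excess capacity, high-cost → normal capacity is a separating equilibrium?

63

Under separation: excess capacity → low-cost (pays 116); normal capacity → high-cost (pays 53).
Low-cost: 116 − 19 = 97 ≥ 53 − 0 = 53. Holds regardless of c. ✓
High-cost: 53 − 0 ≥ 116 − c, so c ≥ 116 − 53 = 63.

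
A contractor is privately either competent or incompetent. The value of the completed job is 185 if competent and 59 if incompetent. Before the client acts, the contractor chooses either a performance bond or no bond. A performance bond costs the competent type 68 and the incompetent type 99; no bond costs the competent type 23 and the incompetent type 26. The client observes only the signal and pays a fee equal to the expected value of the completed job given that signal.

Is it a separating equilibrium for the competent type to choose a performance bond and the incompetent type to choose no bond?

Under separation the client infers type exactly: bond → competent (pays 185), no bond → incompetent (pays 59).
Competent: bond gives 185 − 68 = 117; no bond gives 59 − 23 = 36. No deviation. ✓
Incompetent: no bond gives 59 − 26 = 33; bond gives 185 − 99 = 86. Would deviate. ✗

No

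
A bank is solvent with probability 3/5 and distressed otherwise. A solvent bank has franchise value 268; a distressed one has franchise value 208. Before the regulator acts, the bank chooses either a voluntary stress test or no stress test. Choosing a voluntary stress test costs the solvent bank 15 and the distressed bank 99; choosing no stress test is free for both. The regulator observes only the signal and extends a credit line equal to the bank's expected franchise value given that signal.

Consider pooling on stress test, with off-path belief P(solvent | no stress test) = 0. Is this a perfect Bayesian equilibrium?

No

On the equilibrium path (stress test) the regulator holds the prior 3/5 and pays 3/5·268 + 2/5·208 = 244. Off-path (no stress test) belief 0 gives 0·268 + 1·208 = 208.
Solvent: stress test gives 244 − 15 = 229; no stress test gives 208 − 0 = 208. Stays. ✓
Distressed: stress test gives 244 − 99 = 145; no stress test gives 208 − 0 = 208. Deviates. ✗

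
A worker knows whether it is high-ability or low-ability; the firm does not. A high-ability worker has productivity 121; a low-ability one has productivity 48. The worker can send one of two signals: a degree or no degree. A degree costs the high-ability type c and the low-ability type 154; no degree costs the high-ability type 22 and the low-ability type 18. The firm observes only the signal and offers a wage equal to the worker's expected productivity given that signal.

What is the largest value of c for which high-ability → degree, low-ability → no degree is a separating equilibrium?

Under separation: degree → high-ability (pays 121); no degree → low-ability (pays 48).
Low-ability: 48 − 18 = 30 ≥ 121 − 154 = -33. Holds regardless of c. ✓
High-ability: 121 − c ≥ 48 − 22, so c ≤ 121 − 26 = 95.

95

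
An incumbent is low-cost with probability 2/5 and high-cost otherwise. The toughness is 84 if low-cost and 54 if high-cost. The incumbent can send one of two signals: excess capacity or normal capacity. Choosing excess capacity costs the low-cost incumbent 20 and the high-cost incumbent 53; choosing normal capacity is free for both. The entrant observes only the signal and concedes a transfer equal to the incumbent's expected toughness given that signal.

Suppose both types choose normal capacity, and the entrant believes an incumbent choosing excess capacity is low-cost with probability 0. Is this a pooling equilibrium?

Yes

On the equilibrium path (normal capacity) the entrant holds the prior 2/5 and pays 2/5·84 + 3/5·54 = 66. Off-path (excess capacity) belief 0 gives 0·84 + 1·54 = 54.
Low-cost: normal capacity gives 66 − 0 = 66; excess capacity gives 54 − 20 = 34. Stays. ✓
High-cost: normal capacity gives 66 − 0 = 66; excess capacity gives 54 − 53 = 1. Stays. ✓
Beliefs are Bayes-consistent on-path and both types best-respond.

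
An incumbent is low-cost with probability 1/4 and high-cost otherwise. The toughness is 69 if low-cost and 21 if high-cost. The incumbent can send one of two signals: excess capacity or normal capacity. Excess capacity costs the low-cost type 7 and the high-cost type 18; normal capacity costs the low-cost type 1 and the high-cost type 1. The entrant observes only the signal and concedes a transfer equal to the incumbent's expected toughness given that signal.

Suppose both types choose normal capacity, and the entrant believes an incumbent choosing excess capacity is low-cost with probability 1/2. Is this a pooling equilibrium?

At the pooled signal (normal capacity) the entrant holds the prior 1/4 and pays 1/4·69 + 3/4·21 = 33. Off-path (excess capacity) belief 1/2 gives 1/2·69 + 1/2·21 = 45.
Low-cost: normal capacity gives 33 − 1 = 32; excess capacity gives 45 − 7 = 38. Deviates. ✗
High-cost: normal capacity gives 33 − 1 = 32; excess capacity gives 45 − 18 = 27. Stays. ✓

No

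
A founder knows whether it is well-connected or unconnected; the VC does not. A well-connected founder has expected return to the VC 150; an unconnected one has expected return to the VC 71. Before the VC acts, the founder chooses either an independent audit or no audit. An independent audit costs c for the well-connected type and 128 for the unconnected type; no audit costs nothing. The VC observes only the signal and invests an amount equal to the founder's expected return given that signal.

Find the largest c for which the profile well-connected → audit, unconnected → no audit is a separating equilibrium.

Under separation: audit → well-connected (pays 150); no audit → unconnected (pays 71).
Unconnected: 71 − 0 = 71 ≥ 150 − 128 = 22. Holds regardless of c. ✓
Well-connected: 150 − c ≥ 71 − 0, so c ≤ 150 − 71 = 79.

79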